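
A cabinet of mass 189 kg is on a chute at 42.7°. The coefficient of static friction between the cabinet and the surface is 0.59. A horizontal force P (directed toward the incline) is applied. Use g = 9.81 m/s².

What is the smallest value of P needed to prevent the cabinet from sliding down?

P_min ≈ 399 N

The cabinet tends to slide down (tan θ > μ_s), so at the point of impending slip friction acts up-slope at its limit: f = μ_s N.
Perpendicular to the incline: N = m g cos θ + P sin θ.
Along the incline: P cos θ + μ_s N = m g sin θ, i.e. P cos θ + μ_s (m g cos θ + P sin θ) = m g sin θ.
Solving, P (cos θ + μ_s sin θ) = m g (sin θ − μ_s cos θ), so P = 1850×0.2446/1.135 = 399 N.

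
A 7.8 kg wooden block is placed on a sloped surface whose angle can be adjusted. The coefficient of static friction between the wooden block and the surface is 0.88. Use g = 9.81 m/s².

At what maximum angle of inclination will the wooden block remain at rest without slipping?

θ_max ≈ 41.3°

At the slip threshold, m g sin θ = μ_s · m g cos θ, so tan θ = μ_s.
θ_max = arctan(0.88) = 41.3°.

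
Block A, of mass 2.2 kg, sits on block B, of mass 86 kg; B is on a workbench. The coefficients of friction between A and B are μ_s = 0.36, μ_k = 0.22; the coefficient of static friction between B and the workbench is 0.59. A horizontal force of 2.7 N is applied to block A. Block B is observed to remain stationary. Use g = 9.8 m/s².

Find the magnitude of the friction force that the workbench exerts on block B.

Between the blocks, N₁ = m_A g = 21.56 N.
Maximum static friction on A from B: μ_s N₁ = 0.36×21.56 = 7.762 N.
Since P = 2.7 N ≤ 7.762 N, A does not slip on B; friction on A equals P = 2.7 N.
B experiences an equal 2.7 N forward from A (third law). B is in equilibrium, so the floor supplies f₂ = 2.7 N of static friction (limit μ_s(m_A+m_B)g = 510 N, not exceeded).

f ≈ 2.7 N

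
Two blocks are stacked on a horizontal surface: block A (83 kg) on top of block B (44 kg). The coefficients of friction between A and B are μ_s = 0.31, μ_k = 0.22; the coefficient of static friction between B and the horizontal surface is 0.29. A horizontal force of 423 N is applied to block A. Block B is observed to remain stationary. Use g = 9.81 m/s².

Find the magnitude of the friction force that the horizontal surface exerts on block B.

f ≈ 179 N

Normal force at the A–B interface: N₁ = m_A g = 814.2 N.
So the A–B interface can sustain at most μ_s N₁ = 252.4 N of static friction.
Since P = 423 N > 252.4 N, A slides on B; the A–B friction is kinetic: f₁ = μ_k N₁ = 0.22×814.2 = 179 N.
B experiences an equal 179 N forward from A (third law). B is in equilibrium, so the floor supplies f₂ = 179 N of static friction (limit μ_s(m_A+m_B)g = 361.3 N, not exceeded).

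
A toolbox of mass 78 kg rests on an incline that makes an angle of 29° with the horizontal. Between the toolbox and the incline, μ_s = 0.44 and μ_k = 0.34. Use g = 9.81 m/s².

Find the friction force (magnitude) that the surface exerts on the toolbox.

Perpendicular to the surface, N = m g cos θ = 78·9.81·cos 29° = 669.2 N.
For equilibrium along the incline, friction must balance the weight component: f = m g sin θ = 371 N up the slope.
Static friction can supply at most μ_s N = 294.5 N.
Since |371| > 294.5 N, static friction cannot hold it; the toolbox slides down the incline and kinetic friction applies: f = μ_k N = 0.34 × 669.2 = 228 N.

f ≈ 228 N (up the incline)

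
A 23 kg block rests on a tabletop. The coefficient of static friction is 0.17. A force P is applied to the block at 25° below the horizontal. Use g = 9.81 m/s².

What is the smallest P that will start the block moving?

N = m g + P sin α (the push presses the block into the tabletop).
At impending slip, P cos α = μ_s N = μ_s (m g + P sin α).
Solving: P (cos α − μ_s sin α) = μ_s m g → P = 0.17×226/(cos 25° − 0.17 sin 25°) = 38.4/0.8345 = 46 N.

P ≈ 46 N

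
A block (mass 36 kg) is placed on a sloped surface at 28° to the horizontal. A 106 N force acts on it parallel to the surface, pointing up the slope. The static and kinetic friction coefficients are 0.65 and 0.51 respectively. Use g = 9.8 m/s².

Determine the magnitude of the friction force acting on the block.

f ≈ 59.6 N (up the incline)

Normal force: N = m g cos θ = 36 × 9.8 × cos 28° = 311.5 N.
Parallel to the incline, ΣF = 0 gives f = m g sin θ − P = 165.6 − 106 = 59.63 N (up-slope positive).
Static friction can supply at most μ_s N = 202.5 N.
Since |59.63| ≤ 202.5 N, static friction is sufficient; f equals the required value, not μ_s N.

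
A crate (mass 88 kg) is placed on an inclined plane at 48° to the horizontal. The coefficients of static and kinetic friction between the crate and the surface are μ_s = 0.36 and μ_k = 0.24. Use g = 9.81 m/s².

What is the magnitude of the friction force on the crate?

Normal force: N = m g cos θ = 88 × 9.81 × cos 48° = 577.6 N.
For equilibrium along the incline, friction must balance the weight component: f = m g sin θ = 641.5 N up the slope.
Static friction can supply at most μ_s N = 208 N.
Since |641.5| > 208 N, static friction cannot hold it; the crate slides down the incline and kinetic friction applies: f = μ_k N = 0.24 × 577.6 = 139 N.

f ≈ 139 N (up the incline)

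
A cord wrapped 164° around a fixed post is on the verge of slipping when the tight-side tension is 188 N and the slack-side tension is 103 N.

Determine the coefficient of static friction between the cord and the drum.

μ ≈ 0.21

T₂/T₁ = e^{μβ} → μ = ln(T₂/T₁)/β.
β = 164° = 2.862 rad.
μ = ln(188/103)/2.862 = ln(1.825)/2.862 = 0.21.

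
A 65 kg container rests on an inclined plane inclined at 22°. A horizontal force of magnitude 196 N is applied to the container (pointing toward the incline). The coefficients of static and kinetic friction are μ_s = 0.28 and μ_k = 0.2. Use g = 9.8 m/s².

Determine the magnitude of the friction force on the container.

Resolve perpendicular to the incline: N = m g cos θ + P sin θ = 65×9.8×cos 22° + 196×sin 22° = 664 N.
Parallel to the incline: P cos θ − m g sin θ = 181.7 − 238.6 = -56.9 N; the friction needed to balance this is 56.9 N acting up the slope.
Maximum static friction: μ_s N = 0.28 × 664 = 185.9 N.
Since 56.9 N is within the 185.9 N limit, the container stays put and friction is exactly 56.9 N.

f ≈ 56.9 N (up the incline)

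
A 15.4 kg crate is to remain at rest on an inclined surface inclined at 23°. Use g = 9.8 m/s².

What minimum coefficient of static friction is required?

At the slip threshold m g sin θ = μ_s m g cos θ, so μ_s,min = tan θ.
μ_s,min = tan 23° = 0.424.

μ_s,min ≈ 0.424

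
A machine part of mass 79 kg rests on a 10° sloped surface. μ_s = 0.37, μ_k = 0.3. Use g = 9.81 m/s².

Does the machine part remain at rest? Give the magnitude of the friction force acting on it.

N = m g cos θ = 763 N.
Down-slope weight component: m g sin θ = 135 N.
μ_s N = 282 N.
135 ≤ 282 N, so it stays put; friction = 135 N.

f ≈ 135 N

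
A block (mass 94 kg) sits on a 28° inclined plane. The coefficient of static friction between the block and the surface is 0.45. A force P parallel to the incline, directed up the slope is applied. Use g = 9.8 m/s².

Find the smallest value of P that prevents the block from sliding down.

The block tends to slide down (tan θ > μ_s), so at the point of impending slip friction acts up-slope at its limit: f = μ_s N.
P is parallel to the surface, so N = m g cos θ = 813 N.
Along the incline: P + μ_s N = m g sin θ, so P = 432 − 0.45×813 = 66.5 N.

P_min ≈ 66.5 N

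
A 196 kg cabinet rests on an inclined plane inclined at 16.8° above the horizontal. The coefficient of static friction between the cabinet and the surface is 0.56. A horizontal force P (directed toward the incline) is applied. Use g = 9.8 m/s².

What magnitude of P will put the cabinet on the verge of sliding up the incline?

At impending motion up the slope, friction acts down-slope at its limit: f = μ_s N.
Perpendicular to the incline: N = m g cos θ + P sin θ.
Along the incline: P cos θ = m g sin θ + μ_s N = m g sin θ + μ_s (m g cos θ + P sin θ).
Solving, P (cos θ − μ_s sin θ) = m g (sin θ + μ_s cos θ), so P = 196×9.8×(sin 16.8° + 0.56 cos 16.8°)/(cos 16.8° − 0.56 sin 16.8°) = 1920×0.8251/0.7955 = 1990 N.

P ≈ 1990 N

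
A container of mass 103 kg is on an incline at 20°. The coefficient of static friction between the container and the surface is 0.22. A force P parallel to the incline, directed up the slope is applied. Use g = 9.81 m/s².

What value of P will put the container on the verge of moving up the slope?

At impending motion up the slope, friction acts down-slope at its limit: f = μ_s N.
P is parallel to the surface, so N = m g cos θ = 949 N.
Along the incline: P = m g sin θ + μ_s N = 346 + 0.22×949 = 554 N.

P ≈ 554 N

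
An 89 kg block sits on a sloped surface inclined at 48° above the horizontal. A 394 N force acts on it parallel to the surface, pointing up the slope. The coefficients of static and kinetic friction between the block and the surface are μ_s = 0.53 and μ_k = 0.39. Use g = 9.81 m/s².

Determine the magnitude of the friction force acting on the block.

f ≈ 255 N (up the incline)

Perpendicular to the surface, N = m g cos θ = 89·9.81·cos 48° = 584.2 N.
For equilibrium along the incline the friction force must supply f = m g sin θ − P = 648.8 − 394 = 254.8 N (positive meaning up-slope).
Static friction can supply at most μ_s N = 309.6 N.
Since |254.8| ≤ 309.6 N, no slip — friction simply equals what equilibrium demands.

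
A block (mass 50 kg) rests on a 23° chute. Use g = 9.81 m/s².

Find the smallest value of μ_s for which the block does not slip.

μ_s,min ≈ 0.424

At the slip threshold m g sin θ = μ_s m g cos θ, so μ_s,min = tan θ.
μ_s,min = tan 23° = 0.424.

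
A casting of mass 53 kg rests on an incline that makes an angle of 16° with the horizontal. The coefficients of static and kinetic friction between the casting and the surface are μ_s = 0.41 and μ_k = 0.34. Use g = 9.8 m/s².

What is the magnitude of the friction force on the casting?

f ≈ 143 N (up the incline)

Normal force: N = m g cos θ = 53 × 9.8 × cos 16° = 499.3 N.
For equilibrium along the incline, friction must balance the weight component: f = m g sin θ = 143.2 N up the slope.
The static-friction ceiling is μ_s N = 0.41 × 499.3 = 204.7 N.
Since |143.2| ≤ 204.7 N, static friction is sufficient; f equals the required value, not μ_s N.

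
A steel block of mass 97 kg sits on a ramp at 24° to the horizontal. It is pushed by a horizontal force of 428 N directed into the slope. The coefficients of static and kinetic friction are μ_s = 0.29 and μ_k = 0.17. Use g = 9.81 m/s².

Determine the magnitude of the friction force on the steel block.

Normal direction: N = m g cos θ + P sin θ = 1043 N.
Along the incline, the net driving force (taking up-slope positive) is P cos θ − m g sin θ = 391 − 387 = 3.959 N, so equilibrium requires friction f = -3.959 N (down-slope).
The limit of static friction is μ_s N = 302.6 N.
Since 3.959 N is within the 302.6 N limit, the steel block stays put and friction is exactly 3.96 N.

f ≈ 3.96 N (down the incline)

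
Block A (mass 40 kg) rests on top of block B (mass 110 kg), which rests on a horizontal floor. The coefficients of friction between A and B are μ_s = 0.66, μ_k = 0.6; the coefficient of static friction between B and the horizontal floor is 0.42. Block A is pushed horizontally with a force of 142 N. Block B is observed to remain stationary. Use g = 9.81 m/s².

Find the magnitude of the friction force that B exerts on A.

Between the blocks, N₁ = m_A g = 392.4 N.
Maximum static friction on A from B: μ_s N₁ = 0.66×392.4 = 259 N.
Since P = 142 N ≤ 259 N, A does not slip on B; friction on A equals P = 142 N.
By Newton's third law B feels 142 N forward from A. With B stationary, the floor's static friction on B balances it: f₂ = 142 N (well within μ_s(m_A+m_B)g = 618 N).

f ≈ 142 N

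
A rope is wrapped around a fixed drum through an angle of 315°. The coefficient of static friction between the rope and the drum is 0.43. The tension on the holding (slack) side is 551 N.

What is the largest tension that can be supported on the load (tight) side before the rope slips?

T_max ≈ 5860 N

At impending slip the capstan equation gives T₂/T₁ = e^{μβ} with β in radians.
β = 315° × π/180 = 5.498 rad.
e^{μβ} = e^{0.43×5.498} = 10.63.
T₂ = T₁ · e^{μβ} = 551 × 10.63 = 5860 N.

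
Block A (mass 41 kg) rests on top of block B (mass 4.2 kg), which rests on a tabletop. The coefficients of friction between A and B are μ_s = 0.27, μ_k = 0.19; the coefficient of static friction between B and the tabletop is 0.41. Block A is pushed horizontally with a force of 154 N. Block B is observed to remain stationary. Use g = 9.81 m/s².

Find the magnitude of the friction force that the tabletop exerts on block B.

Between the blocks, N₁ = m_A g = 402.2 N.
So the A–B interface can sustain at most μ_s N₁ = 108.6 N of static friction.
P = 154 N exceeds that limit, so A slips over B and the interface friction becomes kinetic: f₁ = μ_k N₁ = 0.19×402.2 = 76.4 N.
B experiences an equal 76.4 N forward from A (third law). B is in equilibrium, so the floor supplies f₂ = 76.4 N of static friction (limit μ_s(m_A+m_B)g = 181.8 N, not exceeded).

f ≈ 76.4 N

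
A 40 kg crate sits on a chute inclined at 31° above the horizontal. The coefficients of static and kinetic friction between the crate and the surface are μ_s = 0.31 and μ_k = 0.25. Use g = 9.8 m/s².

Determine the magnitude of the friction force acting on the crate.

The normal reaction is N = m g cos θ = 336 N.
For equilibrium along the incline, friction must balance the weight component: f = m g sin θ = 201.9 N up the slope.
The static-friction ceiling is μ_s N = 0.31 × 336 = 104.2 N.
Since |201.9| > 104.2 N, static friction cannot hold it; the crate slides down the incline and kinetic friction applies: f = μ_k N = 0.25 × 336 = 84 N.

f ≈ 84 N (up the incline)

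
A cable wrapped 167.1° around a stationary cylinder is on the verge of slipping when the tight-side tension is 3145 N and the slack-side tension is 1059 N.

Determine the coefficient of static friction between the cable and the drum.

T₂/T₁ = e^{μβ} → μ = ln(T₂/T₁)/β.
β = 167.1° = 2.916 rad.
μ = ln(3145/1059)/2.916 = ln(2.97)/2.916 = 0.373.

μ ≈ 0.373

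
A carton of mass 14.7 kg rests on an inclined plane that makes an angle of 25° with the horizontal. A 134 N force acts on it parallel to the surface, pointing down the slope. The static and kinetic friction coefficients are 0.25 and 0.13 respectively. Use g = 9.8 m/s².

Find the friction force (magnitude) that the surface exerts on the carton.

Normal force: N = m g cos θ = 14.7 × 9.8 × cos 25° = 130.6 N.
For equilibrium along the incline the friction force must supply f = m g sin θ + P = 60.88 + 134 = 194.9 N (positive meaning up-slope).
Maximum static friction available: μ_s N = 0.25 × 130.6 = 32.64 N.
|194.9| exceeds 32.64 N, so the carton slips down-slope; friction is kinetic, f = μ_k N = 0.13×130.6 = 17 N.

f ≈ 17 N (up the incline)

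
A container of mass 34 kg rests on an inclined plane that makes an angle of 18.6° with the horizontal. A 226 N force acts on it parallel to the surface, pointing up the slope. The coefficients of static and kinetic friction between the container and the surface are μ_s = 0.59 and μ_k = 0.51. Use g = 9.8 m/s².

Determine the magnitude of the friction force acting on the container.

f ≈ 120 N (down the incline)

Normal force: N = m g cos θ = 34 × 9.8 × cos 18.6° = 315.8 N.
For equilibrium along the incline the friction force must supply f = m g sin θ − P = 106.3 − 226 = -119.7 N (positive meaning up-slope).
The static-friction ceiling is μ_s N = 0.59 × 315.8 = 186.3 N.
Since |-119.7| ≤ 186.3 N, static friction is sufficient; f equals the required value, not μ_s N.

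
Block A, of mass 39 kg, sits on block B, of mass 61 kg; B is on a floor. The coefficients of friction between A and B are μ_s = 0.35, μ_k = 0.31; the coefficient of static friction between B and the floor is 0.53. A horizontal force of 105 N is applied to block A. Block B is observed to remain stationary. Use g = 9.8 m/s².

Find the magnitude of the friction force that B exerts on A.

Normal force at the A–B interface: N₁ = m_A g = 382.2 N.
So the A–B interface can sustain at most μ_s N₁ = 133.8 N of static friction.
P = 105 N is within that limit, so A and B move together (both at rest); the A–B friction is simply f₁ = P = 105 N.
By Newton's third law B feels 105 N forward from A. With B stationary, the floor's static friction on B balances it: f₂ = 105 N (well within μ_s(m_A+m_B)g = 519.4 N).

f ≈ 105 N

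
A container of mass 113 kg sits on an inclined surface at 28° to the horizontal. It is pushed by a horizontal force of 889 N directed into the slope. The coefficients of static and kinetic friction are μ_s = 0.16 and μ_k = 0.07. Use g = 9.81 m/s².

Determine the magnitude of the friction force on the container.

Resolve perpendicular to the incline: N = m g cos θ + P sin θ = 113×9.81×cos 28° + 889×sin 28° = 1396 N.
Along the incline, the net driving force (taking up-slope positive) is P cos θ − m g sin θ = 784.9 − 520.4 = 264.5 N, so equilibrium requires friction f = -264.5 N (down-slope).
Maximum static friction: μ_s N = 0.16 × 1396 = 223.4 N.
|f_req| = 264.5 > 223.4 N → the container slides up the incline; f = μ_k N = 0.07 × 1396 = 97.7 N.

f ≈ 97.7 N (down the incline)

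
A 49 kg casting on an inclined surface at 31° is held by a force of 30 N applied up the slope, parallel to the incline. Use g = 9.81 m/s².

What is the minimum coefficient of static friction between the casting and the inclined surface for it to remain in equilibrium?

μ_s,min ≈ 0.528

N = m g cos θ = 412 N.
Friction must make up the shortfall along the incline: f = m g sin θ − P = 247.6 − 30 = 217.6 N.
At the threshold f = μ_s N, so μ_s,min = 217.6/412 = 0.528.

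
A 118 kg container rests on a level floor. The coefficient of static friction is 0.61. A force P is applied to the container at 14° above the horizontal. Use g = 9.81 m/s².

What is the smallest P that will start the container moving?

P ≈ 632 N

N = m g − P sin α (the pull lifts the container).
At impending slip, P cos α = μ_s N = μ_s (m g − P sin α).
Solving: P (cos α + μ_s sin α) = μ_s m g → P = 0.61×1160/(cos 14° + 0.61 sin 14°) = 706/1.118 = 632 N.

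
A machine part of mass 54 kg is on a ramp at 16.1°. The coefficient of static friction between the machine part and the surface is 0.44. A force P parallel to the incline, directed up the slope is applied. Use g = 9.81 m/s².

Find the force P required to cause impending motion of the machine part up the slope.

P ≈ 371 N

At impending motion up the slope, friction acts down-slope at its limit: f = μ_s N.
P is parallel to the surface, so N = m g cos θ = 509 N.
Along the incline: P = m g sin θ + μ_s N = 147 + 0.44×509 = 371 N.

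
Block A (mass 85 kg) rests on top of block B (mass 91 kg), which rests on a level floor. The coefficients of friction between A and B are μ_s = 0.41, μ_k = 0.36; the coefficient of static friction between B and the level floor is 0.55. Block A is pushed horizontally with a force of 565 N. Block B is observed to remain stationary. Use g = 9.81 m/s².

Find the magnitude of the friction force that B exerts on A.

f ≈ 300 N

Between the blocks, N₁ = m_A g = 833.9 N.
Maximum static friction on A from B: μ_s N₁ = 0.41×833.9 = 341.9 N.
Since P = 565 N > 341.9 N, A slides on B; the A–B friction is kinetic: f₁ = μ_k N₁ = 0.36×833.9 = 300 N.
By Newton's third law B feels 300 N forward from A. With B stationary, the floor's static friction on B balances it: f₂ = 300 N (well within μ_s(m_A+m_B)g = 949.6 N).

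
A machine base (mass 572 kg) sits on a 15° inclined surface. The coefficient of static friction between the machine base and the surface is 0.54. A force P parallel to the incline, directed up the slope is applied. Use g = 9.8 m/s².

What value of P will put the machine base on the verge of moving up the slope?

P ≈ 4370 N

At impending motion up the slope, friction acts down-slope at its limit: f = μ_s N.
P is parallel to the surface, so N = m g cos θ = 5410 N.
Along the incline: P = m g sin θ + μ_s N = 1450 + 0.54×5410 = 4370 N.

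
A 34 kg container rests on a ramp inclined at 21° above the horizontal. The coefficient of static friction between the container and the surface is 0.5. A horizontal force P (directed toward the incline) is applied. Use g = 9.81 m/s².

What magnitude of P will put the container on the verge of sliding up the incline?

At impending motion up the slope, friction acts down-slope at its limit: f = μ_s N.
Perpendicular to the incline: N = m g cos θ + P sin θ.
Along the incline: P cos θ = m g sin θ + μ_s N = m g sin θ + μ_s (m g cos θ + P sin θ).
Solving, P (cos θ − μ_s sin θ) = m g (sin θ + μ_s cos θ), so P = 34×9.81×(sin 21° + 0.5 cos 21°)/(cos 21° − 0.5 sin 21°) = 334×0.8252/0.7544 = 365 N.

P ≈ 365 N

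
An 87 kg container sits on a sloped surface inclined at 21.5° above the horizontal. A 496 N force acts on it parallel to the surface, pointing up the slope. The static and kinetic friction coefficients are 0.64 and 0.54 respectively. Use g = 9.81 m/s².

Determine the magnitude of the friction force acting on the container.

The normal reaction is N = m g cos θ = 794.1 N.
Parallel to the incline, ΣF = 0 gives f = m g sin θ − P = 312.8 − 496 = -183.2 N (up-slope positive).
Maximum static friction available: μ_s N = 0.64 × 794.1 = 508.2 N.
Since |-183.2| ≤ 508.2 N, static friction is sufficient; f equals the required value, not μ_s N.

f ≈ 183 N (down the incline)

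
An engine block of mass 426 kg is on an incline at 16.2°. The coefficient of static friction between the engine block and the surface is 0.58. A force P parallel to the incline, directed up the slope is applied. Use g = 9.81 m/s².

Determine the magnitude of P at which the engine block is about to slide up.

At impending motion up the slope, friction acts down-slope at its limit: f = μ_s N.
P is parallel to the surface, so N = m g cos θ = 4010 N.
Along the incline: P = m g sin θ + μ_s N = 1170 + 0.58×4010 = 3490 N.

P ≈ 3490 N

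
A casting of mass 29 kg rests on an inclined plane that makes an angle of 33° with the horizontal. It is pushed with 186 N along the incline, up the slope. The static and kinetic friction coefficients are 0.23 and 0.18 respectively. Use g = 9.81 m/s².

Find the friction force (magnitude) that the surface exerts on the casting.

f ≈ 31.1 N (down the incline)

The normal reaction is N = m g cos θ = 238.6 N.
Parallel to the incline, ΣF = 0 gives f = m g sin θ − P = 154.9 − 186 = -31.06 N (up-slope positive).
Maximum static friction available: μ_s N = 0.23 × 238.6 = 54.88 N.
Since |-31.06| ≤ 54.88 N, no slip — friction simply equals what equilibrium demands.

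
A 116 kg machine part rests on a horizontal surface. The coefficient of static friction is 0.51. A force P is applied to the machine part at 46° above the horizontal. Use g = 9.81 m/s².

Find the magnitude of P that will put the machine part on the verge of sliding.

N = m g − P sin α (the pull lifts the machine part).
At impending slip, P cos α = μ_s N = μ_s (m g − P sin α).
Solving: P (cos α + μ_s sin α) = μ_s m g → P = 0.51×1140/(cos 46° + 0.51 sin 46°) = 580/1.062 = 547 N.

P ≈ 547 N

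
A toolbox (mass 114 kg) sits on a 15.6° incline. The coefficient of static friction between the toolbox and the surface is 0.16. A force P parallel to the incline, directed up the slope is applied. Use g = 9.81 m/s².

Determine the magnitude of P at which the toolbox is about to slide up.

P ≈ 473 N

At impending motion up the slope, friction acts down-slope at its limit: f = μ_s N.
P is parallel to the surface, so N = m g cos θ = 1080 N.
Along the incline: P = m g sin θ + μ_s N = 301 + 0.16×1080 = 473 N.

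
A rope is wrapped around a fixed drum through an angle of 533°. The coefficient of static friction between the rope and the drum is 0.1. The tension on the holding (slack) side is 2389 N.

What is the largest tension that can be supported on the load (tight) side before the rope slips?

At impending slip the capstan equation gives T₂/T₁ = e^{μβ} with β in radians.
β = 533° × π/180 = 9.303 rad.
e^{μβ} = e^{0.1×9.303} = 2.535.
T₂ = T₁ · e^{μβ} = 2389 × 2.535 = 6060 N.

T_max ≈ 6060 N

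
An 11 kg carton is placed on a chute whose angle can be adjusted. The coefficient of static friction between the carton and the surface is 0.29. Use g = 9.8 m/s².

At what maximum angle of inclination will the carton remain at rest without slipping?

θ_max ≈ 16.2°

At the slip threshold, m g sin θ = μ_s · m g cos θ, so tan θ = μ_s.
θ_max = arctan(0.29) = 16.2°.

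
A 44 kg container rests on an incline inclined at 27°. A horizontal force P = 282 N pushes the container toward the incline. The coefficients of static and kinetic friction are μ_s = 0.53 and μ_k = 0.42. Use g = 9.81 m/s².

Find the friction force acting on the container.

Normal direction: N = m g cos θ + P sin θ = 512.6 N.
Parallel to the incline: P cos θ − m g sin θ = 251.3 − 196 = 55.3 N; the friction needed to balance this is 55.3 N acting down the slope.
Maximum static friction: μ_s N = 0.53 × 512.6 = 271.7 N.
Since 55.3 N is within the 271.7 N limit, the container stays put and friction is exactly 55.3 N.

f ≈ 55.3 N (down the incline)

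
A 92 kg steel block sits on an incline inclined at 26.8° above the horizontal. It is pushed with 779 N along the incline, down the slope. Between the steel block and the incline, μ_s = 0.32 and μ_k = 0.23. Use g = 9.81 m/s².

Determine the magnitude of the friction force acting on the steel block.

The normal reaction is N = m g cos θ = 805.6 N.
Parallel to the incline, ΣF = 0 gives f = m g sin θ + P = 406.9 + 779 = 1186 N (up-slope positive).
Static friction can supply at most μ_s N = 257.8 N.
Since |1186| > 257.8 N, static friction cannot hold it; the steel block slides down the incline and kinetic friction applies: f = μ_k N = 0.23 × 805.6 = 185 N.

f ≈ 185 N (up the incline)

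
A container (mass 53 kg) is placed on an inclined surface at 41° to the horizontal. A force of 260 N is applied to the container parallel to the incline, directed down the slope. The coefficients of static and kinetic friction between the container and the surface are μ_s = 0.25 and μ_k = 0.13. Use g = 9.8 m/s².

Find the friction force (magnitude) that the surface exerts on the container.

f ≈ 51 N (up the incline)

Perpendicular to the surface, N = m g cos θ = 53·9.8·cos 41° = 392 N.
For equilibrium along the incline the friction force must supply f = m g sin θ + P = 340.8 + 260 = 600.8 N (positive meaning up-slope).
Maximum static friction available: μ_s N = 0.25 × 392 = 98 N.
Since |600.8| > 98 N, static friction cannot hold it; the container slides down the incline and kinetic friction applies: f = μ_k N = 0.13 × 392 = 51 N.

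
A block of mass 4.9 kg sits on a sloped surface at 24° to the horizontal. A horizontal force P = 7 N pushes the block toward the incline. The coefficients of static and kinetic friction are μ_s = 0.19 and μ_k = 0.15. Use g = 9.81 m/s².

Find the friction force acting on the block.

Normal direction: N = m g cos θ + P sin θ = 46.76 N.
Along the incline, the net driving force (taking up-slope positive) is P cos θ − m g sin θ = 6.395 − 19.55 = -13.16 N, so equilibrium requires friction f = 13.16 N (up-slope).
The limit of static friction is μ_s N = 8.884 N.
The required 13.16 N exceeds the static limit, so the block slides down-slope and f = μ_k N = 0.15×46.76 = 7.01 N.

f ≈ 7.01 N (up the incline)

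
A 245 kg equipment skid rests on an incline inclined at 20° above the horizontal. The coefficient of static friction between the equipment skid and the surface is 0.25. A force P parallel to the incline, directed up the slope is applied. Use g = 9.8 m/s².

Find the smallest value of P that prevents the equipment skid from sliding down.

P_min ≈ 257 N

The equipment skid tends to slide down (tan θ > μ_s), so at the point of impending slip friction acts up-slope at its limit: f = μ_s N.
P is parallel to the surface, so N = m g cos θ = 2260 N.
Along the incline: P + μ_s N = m g sin θ, so P = 821 − 0.25×2260 = 257 N.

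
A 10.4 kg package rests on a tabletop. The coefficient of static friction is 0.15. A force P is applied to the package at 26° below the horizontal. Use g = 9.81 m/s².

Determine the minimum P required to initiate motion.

N = m g + P sin α (the push presses the package into the tabletop).
At impending slip, P cos α = μ_s N = μ_s (m g + P sin α).
Solving: P (cos α − μ_s sin α) = μ_s m g → P = 0.15×102/(cos 26° − 0.15 sin 26°) = 15.3/0.833 = 18.4 N.

P ≈ 18.4 N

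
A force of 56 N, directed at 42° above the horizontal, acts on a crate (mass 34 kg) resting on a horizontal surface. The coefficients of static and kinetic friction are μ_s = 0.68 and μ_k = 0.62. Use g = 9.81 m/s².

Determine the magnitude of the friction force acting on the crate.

f ≈ 41.6 N

The vertical component of P reduces the normal force: N = m g − P sin α = 333.5 − 37.47 = 296.1 N.
Horizontally, friction must balance P cos α = 41.62 N.
The static-friction limit is μ_s N = 201.3 N.
41.62 ≤ 201.3 N → static; friction equals the required 41.6 N.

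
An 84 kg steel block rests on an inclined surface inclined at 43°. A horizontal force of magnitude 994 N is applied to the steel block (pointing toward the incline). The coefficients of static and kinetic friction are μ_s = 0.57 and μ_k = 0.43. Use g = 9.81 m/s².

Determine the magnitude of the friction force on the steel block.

Normal direction: N = m g cos θ + P sin θ = 1281 N.
Along the incline, the net driving force (taking up-slope positive) is P cos θ − m g sin θ = 727 − 562 = 165 N, so equilibrium requires friction f = -165 N (down-slope).
Maximum static friction: μ_s N = 0.57 × 1281 = 729.9 N.
|f_req| = 165 ≤ 729.9 N → the steel block is in equilibrium; friction equals the required value.

f ≈ 165 N (down the incline)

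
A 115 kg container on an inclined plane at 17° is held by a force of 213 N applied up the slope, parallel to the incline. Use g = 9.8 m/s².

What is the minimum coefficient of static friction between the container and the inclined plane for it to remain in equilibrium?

N = m g cos θ = 1078 N.
Friction must make up the shortfall along the incline: f = m g sin θ − P = 329.5 − 213 = 116.5 N.
At the threshold f = μ_s N, so μ_s,min = 116.5/1078 = 0.108.

μ_s,min ≈ 0.108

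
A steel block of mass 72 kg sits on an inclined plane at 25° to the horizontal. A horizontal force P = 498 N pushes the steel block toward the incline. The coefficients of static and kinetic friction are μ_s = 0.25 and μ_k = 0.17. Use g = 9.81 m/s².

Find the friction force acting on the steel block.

f ≈ 153 N (down the incline)

The horizontal push has a component P sin θ into the surface, so N = m g cos θ + P sin θ = 640.1 + 210.5 = 850.6 N.
Parallel to the incline: P cos θ − m g sin θ = 451.3 − 298.5 = 152.8 N; the friction needed to balance this is 152.8 N acting down the slope.
Maximum static friction: μ_s N = 0.25 × 850.6 = 212.7 N.
|f_req| = 152.8 ≤ 212.7 N → the steel block is in equilibrium; friction equals the required value.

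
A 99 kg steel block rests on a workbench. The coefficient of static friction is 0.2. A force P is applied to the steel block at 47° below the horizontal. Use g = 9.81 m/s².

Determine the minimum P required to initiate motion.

P ≈ 363 N

N = m g + P sin α (the push presses the steel block into the workbench).
At impending slip, P cos α = μ_s N = μ_s (m g + P sin α).
Solving: P (cos α − μ_s sin α) = μ_s m g → P = 0.2×971/(cos 47° − 0.2 sin 47°) = 194/0.5357 = 363 N.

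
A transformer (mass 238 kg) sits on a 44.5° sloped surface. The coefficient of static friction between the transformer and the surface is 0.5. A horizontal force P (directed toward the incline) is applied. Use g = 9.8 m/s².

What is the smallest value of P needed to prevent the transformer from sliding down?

P_min ≈ 755 N

The transformer tends to slide down (tan θ > μ_s), so at the point of impending slip friction acts up-slope at its limit: f = μ_s N.
Perpendicular to the incline: N = m g cos θ + P sin θ.
Along the incline: P cos θ + μ_s N = m g sin θ, i.e. P cos θ + μ_s (m g cos θ + P sin θ) = m g sin θ.
Solving, P (cos θ + μ_s sin θ) = m g (sin θ − μ_s cos θ), so P = 2330×0.3443/1.064 = 755 N.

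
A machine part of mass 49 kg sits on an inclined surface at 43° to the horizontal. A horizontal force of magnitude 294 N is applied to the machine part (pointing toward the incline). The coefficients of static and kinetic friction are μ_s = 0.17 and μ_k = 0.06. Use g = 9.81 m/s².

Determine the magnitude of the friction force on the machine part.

f ≈ 33.1 N (up the incline)

Resolve perpendicular to the incline: N = m g cos θ + P sin θ = 49×9.81×cos 43° + 294×sin 43° = 552.1 N.
Along the incline, the net driving force (taking up-slope positive) is P cos θ − m g sin θ = 215 − 327.8 = -112.8 N, so equilibrium requires friction f = 112.8 N (up-slope).
The limit of static friction is μ_s N = 93.85 N.
|f_req| = 112.8 > 93.85 N → the machine part slides down the incline; f = μ_k N = 0.06 × 552.1 = 33.1 N.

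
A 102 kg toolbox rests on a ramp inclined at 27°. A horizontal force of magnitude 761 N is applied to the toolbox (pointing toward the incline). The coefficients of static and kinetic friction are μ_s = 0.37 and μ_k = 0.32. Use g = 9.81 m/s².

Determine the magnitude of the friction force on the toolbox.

f ≈ 224 N (down the incline)

Resolve perpendicular to the incline: N = m g cos θ + P sin θ = 102×9.81×cos 27° + 761×sin 27° = 1237 N.
Parallel to the incline: P cos θ − m g sin θ = 678.1 − 454.3 = 223.8 N; the friction needed to balance this is 223.8 N acting down the slope.
Maximum static friction: μ_s N = 0.37 × 1237 = 457.7 N.
|f_req| = 223.8 ≤ 457.7 N → the toolbox is in equilibrium; friction equals the required value.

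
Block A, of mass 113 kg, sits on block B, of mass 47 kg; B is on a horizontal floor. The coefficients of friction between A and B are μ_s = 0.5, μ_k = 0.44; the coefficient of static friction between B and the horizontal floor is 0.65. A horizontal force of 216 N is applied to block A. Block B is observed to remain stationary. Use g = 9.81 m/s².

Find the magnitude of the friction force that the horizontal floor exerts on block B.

f ≈ 216 N

Between the blocks, N₁ = m_A g = 1109 N.
So the A–B interface can sustain at most μ_s N₁ = 554.3 N of static friction.
Since P = 216 N ≤ 554.3 N, A does not slip on B; friction on A equals P = 216 N.
B experiences an equal 216 N forward from A (third law). B is in equilibrium, so the floor supplies f₂ = 216 N of static friction (limit μ_s(m_A+m_B)g = 1020 N, not exceeded).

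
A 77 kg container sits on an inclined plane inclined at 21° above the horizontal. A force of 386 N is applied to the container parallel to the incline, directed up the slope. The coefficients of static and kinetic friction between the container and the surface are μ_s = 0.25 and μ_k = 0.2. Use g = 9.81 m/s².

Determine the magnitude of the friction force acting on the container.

Normal force: N = m g cos θ = 77 × 9.81 × cos 21° = 705.2 N.
For equilibrium along the incline the friction force must supply f = m g sin θ − P = 270.7 − 386 = -115.3 N (positive meaning up-slope).
Static friction can supply at most μ_s N = 176.3 N.
Since |-115.3| ≤ 176.3 N, no slip — friction simply equals what equilibrium demands.

f ≈ 115 N (down the incline)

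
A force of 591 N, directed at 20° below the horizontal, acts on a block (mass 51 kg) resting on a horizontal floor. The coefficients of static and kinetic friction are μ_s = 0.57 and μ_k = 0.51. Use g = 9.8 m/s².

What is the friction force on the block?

N = m g + P sin α = 499.8 + 591×sin 20° = 701.9 N.
For equilibrium, f = P cos α = 591×cos 20° = 555.4 N.
μ_s N = 0.57 × 701.9 = 400.1 N.
The required friction exceeds μ_s N, so the block moves and f = μ_k N = 358 N.

f ≈ 358 N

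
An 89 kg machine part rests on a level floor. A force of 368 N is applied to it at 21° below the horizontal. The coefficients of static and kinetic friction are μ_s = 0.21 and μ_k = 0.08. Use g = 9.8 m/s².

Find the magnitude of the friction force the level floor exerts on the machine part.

N = m g + P sin α = 872.2 + 368×sin 21° = 1004 N.
For equilibrium, f = P cos α = 368×cos 21° = 343.6 N.
μ_s N = 0.21 × 1004 = 210.9 N.
343.6 > 210.9 N → the machine part slides; f = μ_k N = 0.08×1004 = 80.3 N.

f ≈ 80.3 N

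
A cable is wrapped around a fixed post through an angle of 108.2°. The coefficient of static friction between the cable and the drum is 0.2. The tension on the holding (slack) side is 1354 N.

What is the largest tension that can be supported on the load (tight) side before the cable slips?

T_max ≈ 1980 N

At impending slip the capstan equation gives T₂/T₁ = e^{μβ} with β in radians.
β = 108.2° × π/180 = 1.888 rad.
e^{μβ} = e^{0.2×1.888} = 1.459.
T₂ = T₁ · e^{μβ} = 1354 × 1.459 = 1980 N.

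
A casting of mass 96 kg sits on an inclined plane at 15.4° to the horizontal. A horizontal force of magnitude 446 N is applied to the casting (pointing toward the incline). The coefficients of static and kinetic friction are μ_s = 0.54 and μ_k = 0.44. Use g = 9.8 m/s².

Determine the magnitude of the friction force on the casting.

The horizontal push has a component P sin θ into the surface, so N = m g cos θ + P sin θ = 907 + 118.4 = 1025 N.
Parallel to the incline: P cos θ − m g sin θ = 430 − 249.8 = 180.2 N; the friction needed to balance this is 180.2 N acting down the slope.
Maximum static friction: μ_s N = 0.54 × 1025 = 553.7 N.
|f_req| = 180.2 ≤ 553.7 N → the casting is in equilibrium; friction equals the required value.

f ≈ 180 N (down the incline)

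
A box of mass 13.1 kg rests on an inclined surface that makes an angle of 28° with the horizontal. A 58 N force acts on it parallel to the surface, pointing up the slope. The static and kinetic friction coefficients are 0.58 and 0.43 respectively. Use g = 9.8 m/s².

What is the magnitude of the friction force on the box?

f ≈ 2.27 N (up the incline)

Perpendicular to the surface, N = m g cos θ = 13.1·9.8·cos 28° = 113.4 N.
For equilibrium along the incline the friction force must supply f = m g sin θ − P = 60.27 − 58 = 2.271 N (positive meaning up-slope).
The static-friction ceiling is μ_s N = 0.58 × 113.4 = 65.74 N.
Since |2.271| ≤ 65.74 N, static friction is sufficient; f equals the required value, not μ_s N.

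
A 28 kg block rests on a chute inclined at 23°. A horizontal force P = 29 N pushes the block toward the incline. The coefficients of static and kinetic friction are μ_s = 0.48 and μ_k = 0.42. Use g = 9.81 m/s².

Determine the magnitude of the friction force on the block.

Normal direction: N = m g cos θ + P sin θ = 264.2 N.
Along the incline, the net driving force (taking up-slope positive) is P cos θ − m g sin θ = 26.69 − 107.3 = -80.63 N, so equilibrium requires friction f = 80.63 N (up-slope).
The limit of static friction is μ_s N = 126.8 N.
|f_req| = 80.63 ≤ 126.8 N → the block is in equilibrium; friction equals the required value.

f ≈ 80.6 N (up the incline)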